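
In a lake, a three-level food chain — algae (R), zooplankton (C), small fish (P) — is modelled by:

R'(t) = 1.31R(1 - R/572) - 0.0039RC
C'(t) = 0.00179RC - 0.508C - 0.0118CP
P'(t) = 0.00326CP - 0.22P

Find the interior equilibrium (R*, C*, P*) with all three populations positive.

From dP/dt = 0: 0.00326C* = 0.22, so C* = 67.5.
From dR/dt = 0: 1.31(1 - R*/572) = 0.0039·67.5, giving R* = 572·(1 - 0.201) = 457.
From dC/dt = 0: 0.00179·457 - 0.508 = 0.0118P*, so P* = 0.31/0.0118 = 26.3.

R* ≈ 457, C* ≈ 67.5, P* ≈ 26.3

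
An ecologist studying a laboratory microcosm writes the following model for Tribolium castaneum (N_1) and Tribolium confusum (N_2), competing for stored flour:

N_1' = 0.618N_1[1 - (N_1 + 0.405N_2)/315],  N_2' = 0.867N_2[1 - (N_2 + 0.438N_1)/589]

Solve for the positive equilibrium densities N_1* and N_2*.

N_1* ≈ 92.9, N_2* ≈ 548

Setting both brackets to zero gives the nullclines N_1 + 0.405N_2 = 315 and 0.438N_1 + N_2 = 589.
Substituting N_2 = 589 - 0.438N_1 into the first: N_1(1 - 0.405·0.438) = 315 - 0.405·589.
So N_1* = 76.5/0.823 = 92.9, and then N_2* = 589 - 0.438·92.9 = 548.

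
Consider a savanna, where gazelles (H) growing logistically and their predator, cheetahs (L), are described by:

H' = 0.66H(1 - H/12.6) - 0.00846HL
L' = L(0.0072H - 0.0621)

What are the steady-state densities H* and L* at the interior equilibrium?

H* ≈ 8.62, L* ≈ 24.6

From dL/dt = 0 with L > 0: 0.0072H* = 0.0621, so H* = 8.62.
Substitute into dH/dt = 0: 0.66(1 - 8.62/12.6) = 0.00846L*.
The bracket is 0.315, giving L* = 0.208/0.00846 = 24.6.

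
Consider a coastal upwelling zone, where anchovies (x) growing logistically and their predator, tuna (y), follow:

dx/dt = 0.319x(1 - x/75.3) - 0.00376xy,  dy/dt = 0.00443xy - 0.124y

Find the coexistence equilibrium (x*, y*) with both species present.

From dy/dt = 0 with y > 0: 0.00443x* = 0.124, so x* = 28.
Substitute into dx/dt = 0: 0.319(1 - 28/75.3) = 0.00376y*.
The bracket is 0.628, giving y* = 0.2/0.00376 = 53.3.

x* ≈ 28, y* ≈ 53.3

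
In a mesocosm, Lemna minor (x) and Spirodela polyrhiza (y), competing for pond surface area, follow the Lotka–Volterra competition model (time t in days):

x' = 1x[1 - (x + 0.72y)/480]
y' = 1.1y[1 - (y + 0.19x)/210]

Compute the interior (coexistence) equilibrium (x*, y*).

x* ≈ 381, y* ≈ 138

Setting both brackets to zero gives the nullclines x + 0.72y = 480 and 0.19x + y = 210.
Substituting y = 210 - 0.19x into the first: x(1 - 0.72·0.19) = 480 - 0.72·210.
So x* = 329/0.863 = 381, and then y* = 210 - 0.19·381 = 138.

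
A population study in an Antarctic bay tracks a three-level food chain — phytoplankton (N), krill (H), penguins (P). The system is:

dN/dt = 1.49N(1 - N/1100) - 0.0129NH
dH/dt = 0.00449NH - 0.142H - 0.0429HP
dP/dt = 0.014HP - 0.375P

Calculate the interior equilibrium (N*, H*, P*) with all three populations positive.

From dP/dt = 0: 0.014H* = 0.375, so H* = 26.8.
From dN/dt = 0: 1.49(1 - N*/1100) = 0.0129·26.8, giving N* = 1100·(1 - 0.232) = 845.
From dH/dt = 0: 0.00449·845 - 0.142 = 0.0429P*, so P* = 3.65/0.0429 = 85.1.

N* ≈ 845, H* ≈ 26.8, P* ≈ 85.1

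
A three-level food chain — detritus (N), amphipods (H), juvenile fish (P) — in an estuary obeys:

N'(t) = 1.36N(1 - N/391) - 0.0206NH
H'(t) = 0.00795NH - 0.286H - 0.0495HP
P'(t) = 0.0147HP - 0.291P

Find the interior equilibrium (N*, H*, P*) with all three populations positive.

N* ≈ 274, H* ≈ 19.8, P* ≈ 38.2

From dP/dt = 0: 0.0147H* = 0.291, so H* = 19.8.
From dN/dt = 0: 1.36(1 - N*/391) = 0.0206·19.8, giving N* = 391·(1 - 0.3) = 274.
From dH/dt = 0: 0.00795·274 - 0.286 = 0.0495P*, so P* = 1.89/0.0495 = 38.2.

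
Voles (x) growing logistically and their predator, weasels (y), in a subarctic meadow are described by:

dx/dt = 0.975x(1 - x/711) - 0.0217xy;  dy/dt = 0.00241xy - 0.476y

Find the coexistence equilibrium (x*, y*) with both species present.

x* ≈ 198, y* ≈ 32.4

From dy/dt = 0 with y > 0: 0.00241x* = 0.476, so x* = 198.
Substitute into dx/dt = 0: 0.975(1 - 198/711) = 0.0217y*.
The bracket is 0.722, giving y* = 0.704/0.0217 = 32.4.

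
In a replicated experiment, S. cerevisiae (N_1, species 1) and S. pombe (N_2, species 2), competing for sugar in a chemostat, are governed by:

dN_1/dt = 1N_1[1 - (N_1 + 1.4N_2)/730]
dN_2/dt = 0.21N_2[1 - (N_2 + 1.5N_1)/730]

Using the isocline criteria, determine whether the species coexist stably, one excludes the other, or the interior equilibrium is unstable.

Compare the nullcline intercepts: K1/α12 = 730/1.4 = 521 < K2 = 730; K2/α21 = 730/1.5 = 487 < K1 = 730.
Since both are reversed, neither can invade when rare; the interior point is a saddle.

unstable coexistence (outcome depends on initial conditions)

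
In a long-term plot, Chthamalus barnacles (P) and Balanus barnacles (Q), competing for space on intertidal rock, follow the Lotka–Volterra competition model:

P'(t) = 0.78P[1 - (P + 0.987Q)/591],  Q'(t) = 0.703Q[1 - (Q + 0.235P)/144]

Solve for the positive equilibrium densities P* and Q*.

P* ≈ 584, Q* ≈ 6.66

Setting both brackets to zero gives the nullclines P + 0.987Q = 591 and 0.235P + Q = 144.
Substituting Q = 144 - 0.235P into the first: P(1 - 0.987·0.235) = 591 - 0.987·144.
So P* = 449/0.768 = 584, and then Q* = 144 - 0.235·584 = 6.66.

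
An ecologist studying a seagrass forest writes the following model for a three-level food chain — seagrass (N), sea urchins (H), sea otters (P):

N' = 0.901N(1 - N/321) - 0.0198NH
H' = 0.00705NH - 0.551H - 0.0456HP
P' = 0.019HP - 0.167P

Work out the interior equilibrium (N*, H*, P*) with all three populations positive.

From dP/dt = 0: 0.019H* = 0.167, so H* = 8.79.
From dN/dt = 0: 0.901(1 - N*/321) = 0.0198·8.79, giving N* = 321·(1 - 0.193) = 259.
From dH/dt = 0: 0.00705·259 - 0.551 = 0.0456P*, so P* = 1.27/0.0456 = 28.

N* ≈ 259, H* ≈ 8.79, P* ≈ 28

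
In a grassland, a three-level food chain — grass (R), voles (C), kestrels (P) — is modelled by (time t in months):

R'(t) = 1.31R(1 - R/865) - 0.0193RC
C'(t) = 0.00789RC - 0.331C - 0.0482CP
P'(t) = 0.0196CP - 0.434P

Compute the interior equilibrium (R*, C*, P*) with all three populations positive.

R* ≈ 583, C* ≈ 22.1, P* ≈ 88.5

From dP/dt = 0: 0.0196C* = 0.434, so C* = 22.1.
From dR/dt = 0: 1.31(1 - R*/865) = 0.0193·22.1, giving R* = 865·(1 - 0.326) = 583.
From dC/dt = 0: 0.00789·583 - 0.331 = 0.0482P*, so P* = 4.27/0.0482 = 88.5.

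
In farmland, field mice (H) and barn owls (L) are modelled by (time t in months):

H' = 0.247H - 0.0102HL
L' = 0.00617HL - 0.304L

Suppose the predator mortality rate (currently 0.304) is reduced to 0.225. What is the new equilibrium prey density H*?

H* ≈ 36.5

At the interior fixed point, setting dL/dt = 0 with L > 0 fixes H* = (predator death rate)/(HL coefficient) — independent of the other coefficients.
With the change, H* = 0.225/0.00617 = 36.5; it falls from 49.3.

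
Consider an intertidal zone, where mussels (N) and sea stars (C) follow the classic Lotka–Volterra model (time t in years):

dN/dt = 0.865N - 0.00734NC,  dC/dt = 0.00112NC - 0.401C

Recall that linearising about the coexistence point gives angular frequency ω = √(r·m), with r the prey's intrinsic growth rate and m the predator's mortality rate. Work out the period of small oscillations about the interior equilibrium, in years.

Here r = 0.865 and m = 0.401, so r·m = 0.347.
ω = √0.347 = 0.589 per year, hence T = 2π/ω ≈ 10.7 years.

T ≈ 10.7 years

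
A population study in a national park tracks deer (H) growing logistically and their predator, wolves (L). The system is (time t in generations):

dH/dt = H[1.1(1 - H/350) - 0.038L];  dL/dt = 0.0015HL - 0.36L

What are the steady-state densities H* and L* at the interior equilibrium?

From dL/dt = 0 with L > 0: 0.0015H* = 0.36, so H* = 240.
Substitute into dH/dt = 0: 1.1(1 - 240/350) = 0.038L*.
The bracket is 0.314, giving L* = 0.346/0.038 = 9.1.

H* ≈ 240, L* ≈ 9.1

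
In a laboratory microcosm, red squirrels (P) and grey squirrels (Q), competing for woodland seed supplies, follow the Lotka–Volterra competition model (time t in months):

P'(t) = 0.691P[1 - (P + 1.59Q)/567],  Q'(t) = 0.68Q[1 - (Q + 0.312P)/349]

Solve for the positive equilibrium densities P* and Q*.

Setting both brackets to zero gives the nullclines P + 1.59Q = 567 and 0.312P + Q = 349.
Substituting Q = 349 - 0.312P into the first: P(1 - 1.59·0.312) = 567 - 1.59·349.
So P* = 12.1/0.504 = 24, and then Q* = 349 - 0.312·24 = 342.

P* ≈ 24, Q* ≈ 342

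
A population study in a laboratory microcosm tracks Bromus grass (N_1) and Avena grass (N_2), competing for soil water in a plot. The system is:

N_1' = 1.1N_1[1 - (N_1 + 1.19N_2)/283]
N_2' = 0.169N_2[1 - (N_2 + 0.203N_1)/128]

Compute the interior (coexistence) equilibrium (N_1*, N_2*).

N_1* ≈ 172, N_2* ≈ 93

Setting both brackets to zero gives the nullclines N_1 + 1.19N_2 = 283 and 0.203N_1 + N_2 = 128.
Substituting N_2 = 128 - 0.203N_1 into the first: N_1(1 - 1.19·0.203) = 283 - 1.19·128.
So N_1* = 131/0.758 = 172, and then N_2* = 128 - 0.203·172 = 93.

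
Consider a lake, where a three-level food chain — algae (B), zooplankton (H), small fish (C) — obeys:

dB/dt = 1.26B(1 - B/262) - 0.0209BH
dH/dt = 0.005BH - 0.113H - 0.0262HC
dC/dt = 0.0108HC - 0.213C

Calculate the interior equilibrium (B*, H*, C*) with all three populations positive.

B* ≈ 176, H* ≈ 19.7, C* ≈ 29.3

From dC/dt = 0: 0.0108H* = 0.213, so H* = 19.7.
From dB/dt = 0: 1.26(1 - B*/262) = 0.0209·19.7, giving B* = 262·(1 - 0.327) = 176.
From dH/dt = 0: 0.005·176 - 0.113 = 0.0262C*, so C* = 0.768/0.0262 = 29.3.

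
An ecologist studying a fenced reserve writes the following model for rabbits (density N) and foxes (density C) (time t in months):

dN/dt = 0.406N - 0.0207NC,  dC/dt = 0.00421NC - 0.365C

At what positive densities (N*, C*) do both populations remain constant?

N* ≈ 86.7, C* ≈ 19.6

Set dC/dt = 0 with C > 0: 0.00421N - 0.365 = 0, so N* = 0.365/0.00421 = 86.7.
Set dN/dt = 0 with N > 0: 0.406 - 0.0207C = 0, so C* = 0.406/0.0207 = 19.6.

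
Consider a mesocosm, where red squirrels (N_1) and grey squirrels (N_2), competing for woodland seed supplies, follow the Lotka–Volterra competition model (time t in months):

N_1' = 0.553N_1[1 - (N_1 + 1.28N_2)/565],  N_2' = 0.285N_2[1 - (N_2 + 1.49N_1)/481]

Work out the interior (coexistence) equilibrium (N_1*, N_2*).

N_1* ≈ 55.9, N_2* ≈ 398

Setting both brackets to zero gives the nullclines N_1 + 1.28N_2 = 565 and 1.49N_1 + N_2 = 481.
Substituting N_2 = 481 - 1.49N_1 into the first: N_1(1 - 1.28·1.49) = 565 - 1.28·481.
So N_1* = -50.7/-0.907 = 55.9, and then N_2* = 481 - 1.49·55.9 = 398.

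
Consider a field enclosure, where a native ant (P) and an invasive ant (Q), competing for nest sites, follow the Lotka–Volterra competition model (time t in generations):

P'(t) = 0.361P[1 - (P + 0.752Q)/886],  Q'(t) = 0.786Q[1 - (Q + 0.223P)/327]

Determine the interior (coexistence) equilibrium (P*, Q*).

P* ≈ 769, Q* ≈ 155

Setting both brackets to zero gives the nullclines P + 0.752Q = 886 and 0.223P + Q = 327.
Substituting Q = 327 - 0.223P into the first: P(1 - 0.752·0.223) = 886 - 0.752·327.
So P* = 640/0.832 = 769, and then Q* = 327 - 0.223·769 = 155.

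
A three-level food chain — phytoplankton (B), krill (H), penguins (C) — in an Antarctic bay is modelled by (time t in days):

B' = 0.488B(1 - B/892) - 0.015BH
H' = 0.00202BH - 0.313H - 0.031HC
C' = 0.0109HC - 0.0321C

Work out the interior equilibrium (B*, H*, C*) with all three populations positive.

B* ≈ 811, H* ≈ 2.94, C* ≈ 42.8

From dC/dt = 0: 0.0109H* = 0.0321, so H* = 2.94.
From dB/dt = 0: 0.488(1 - B*/892) = 0.015·2.94, giving B* = 892·(1 - 0.0905) = 811.
From dH/dt = 0: 0.00202·811 - 0.313 = 0.031C*, so C* = 1.33/0.031 = 42.8.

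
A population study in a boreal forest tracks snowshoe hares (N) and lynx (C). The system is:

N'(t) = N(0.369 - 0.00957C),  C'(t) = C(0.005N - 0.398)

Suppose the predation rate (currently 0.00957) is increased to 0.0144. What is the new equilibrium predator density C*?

At the interior fixed point, setting dN/dt = 0 with N > 0 fixes C* = (prey growth rate)/(NC coefficient) — independent of the other coefficients.
With the change, C* = 0.369/0.0144 = 25.6; it falls from 38.6.

C* ≈ 25.6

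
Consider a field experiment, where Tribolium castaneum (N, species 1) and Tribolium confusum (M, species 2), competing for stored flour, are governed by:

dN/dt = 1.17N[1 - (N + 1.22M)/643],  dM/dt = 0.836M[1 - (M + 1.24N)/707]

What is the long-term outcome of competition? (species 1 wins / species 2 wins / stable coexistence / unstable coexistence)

Compare the nullcline intercepts: K1/α12 = 643/1.22 = 527 < K2 = 707; K2/α21 = 707/1.24 = 570 < K1 = 643.
Since both are reversed, neither can invade when rare; the interior point is a saddle.

unstable coexistence (outcome depends on initial conditions)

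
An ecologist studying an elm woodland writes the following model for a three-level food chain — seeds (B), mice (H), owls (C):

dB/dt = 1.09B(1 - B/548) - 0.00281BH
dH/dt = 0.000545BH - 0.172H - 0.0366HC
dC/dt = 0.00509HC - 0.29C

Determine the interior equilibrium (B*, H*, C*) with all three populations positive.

B* ≈ 468, H* ≈ 57, C* ≈ 2.26

From dC/dt = 0: 0.00509H* = 0.29, so H* = 57.
From dB/dt = 0: 1.09(1 - B*/548) = 0.00281·57, giving B* = 548·(1 - 0.147) = 468.
From dH/dt = 0: 0.000545·468 - 0.172 = 0.0366C*, so C* = 0.0828/0.0366 = 2.26.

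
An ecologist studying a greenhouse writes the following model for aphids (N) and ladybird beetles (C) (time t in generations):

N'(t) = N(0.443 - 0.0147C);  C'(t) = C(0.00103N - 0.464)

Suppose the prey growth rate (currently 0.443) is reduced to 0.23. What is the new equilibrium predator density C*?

At the interior fixed point, setting dN/dt = 0 with N > 0 fixes C* = (prey growth rate)/(NC coefficient) — independent of the other coefficients.
With the change, C* = 0.23/0.0147 = 15.6; it falls from 30.1.

C* ≈ 15.6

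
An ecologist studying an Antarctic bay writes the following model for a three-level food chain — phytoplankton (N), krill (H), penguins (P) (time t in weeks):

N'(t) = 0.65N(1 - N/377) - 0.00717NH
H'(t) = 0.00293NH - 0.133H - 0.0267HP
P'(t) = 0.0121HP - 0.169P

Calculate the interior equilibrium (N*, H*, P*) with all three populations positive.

From dP/dt = 0: 0.0121H* = 0.169, so H* = 14.
From dN/dt = 0: 0.65(1 - N*/377) = 0.00717·14, giving N* = 377·(1 - 0.154) = 319.
From dH/dt = 0: 0.00293·319 - 0.133 = 0.0267P*, so P* = 0.801/0.0267 = 30.

N* ≈ 319, H* ≈ 14, P* ≈ 30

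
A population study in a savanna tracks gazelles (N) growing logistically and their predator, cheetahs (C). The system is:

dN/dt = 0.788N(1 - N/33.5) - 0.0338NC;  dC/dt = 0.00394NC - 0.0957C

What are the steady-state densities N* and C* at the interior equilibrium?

From dC/dt = 0 with C > 0: 0.00394N* = 0.0957, so N* = 24.3.
Substitute into dN/dt = 0: 0.788(1 - 24.3/33.5) = 0.0338C*.
The bracket is 0.275, giving C* = 0.217/0.0338 = 6.41.

N* ≈ 24.3, C* ≈ 6.41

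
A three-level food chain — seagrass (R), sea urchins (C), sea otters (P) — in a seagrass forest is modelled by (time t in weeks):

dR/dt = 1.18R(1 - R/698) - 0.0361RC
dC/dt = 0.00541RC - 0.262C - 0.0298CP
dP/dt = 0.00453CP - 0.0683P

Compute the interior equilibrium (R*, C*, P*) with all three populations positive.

From dP/dt = 0: 0.00453C* = 0.0683, so C* = 15.1.
From dR/dt = 0: 1.18(1 - R*/698) = 0.0361·15.1, giving R* = 698·(1 - 0.461) = 376.
From dC/dt = 0: 0.00541·376 - 0.262 = 0.0298P*, so P* = 1.77/0.0298 = 59.5.

R* ≈ 376, C* ≈ 15.1, P* ≈ 59.5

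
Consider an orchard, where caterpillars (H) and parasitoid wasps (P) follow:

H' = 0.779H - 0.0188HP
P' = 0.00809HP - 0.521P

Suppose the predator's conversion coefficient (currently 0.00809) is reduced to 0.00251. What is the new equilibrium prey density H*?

H* ≈ 208

At the interior fixed point, setting dP/dt = 0 with P > 0 fixes H* = (predator death rate)/(HP coefficient) — independent of the other coefficients.
With the change, H* = 0.521/0.00251 = 208; it rises from 64.4.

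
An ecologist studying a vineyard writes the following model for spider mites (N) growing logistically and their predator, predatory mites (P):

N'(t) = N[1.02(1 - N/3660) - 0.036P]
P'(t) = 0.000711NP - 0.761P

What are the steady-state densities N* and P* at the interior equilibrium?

N* ≈ 1070, P* ≈ 20

From dP/dt = 0 with P > 0: 0.000711N* = 0.761, so N* = 1070.
Substitute into dN/dt = 0: 1.02(1 - 1070/3660) = 0.036P*.
The bracket is 0.708, giving P* = 0.722/0.036 = 20.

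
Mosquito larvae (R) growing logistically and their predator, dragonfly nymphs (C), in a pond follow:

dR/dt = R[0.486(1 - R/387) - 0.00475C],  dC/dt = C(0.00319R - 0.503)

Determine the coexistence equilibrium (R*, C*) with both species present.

R* ≈ 158, C* ≈ 60.6

From dC/dt = 0 with C > 0: 0.00319R* = 0.503, so R* = 158.
Substitute into dR/dt = 0: 0.486(1 - 158/387) = 0.00475C*.
The bracket is 0.593, giving C* = 0.288/0.00475 = 60.6.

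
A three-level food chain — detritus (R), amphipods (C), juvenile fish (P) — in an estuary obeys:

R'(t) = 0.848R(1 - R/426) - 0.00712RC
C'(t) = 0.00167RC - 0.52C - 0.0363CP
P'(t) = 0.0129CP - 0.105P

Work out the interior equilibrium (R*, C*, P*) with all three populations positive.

From dP/dt = 0: 0.0129C* = 0.105, so C* = 8.14.
From dR/dt = 0: 0.848(1 - R*/426) = 0.00712·8.14, giving R* = 426·(1 - 0.0683) = 397.
From dC/dt = 0: 0.00167·397 - 0.52 = 0.0363P*, so P* = 0.143/0.0363 = 3.93.

R* ≈ 397, C* ≈ 8.14, P* ≈ 3.93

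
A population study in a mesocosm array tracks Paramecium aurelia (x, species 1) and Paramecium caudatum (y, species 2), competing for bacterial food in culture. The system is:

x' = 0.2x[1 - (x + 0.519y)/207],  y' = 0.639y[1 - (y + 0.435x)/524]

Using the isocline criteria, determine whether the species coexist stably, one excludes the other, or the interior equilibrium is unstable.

species 2 excludes species 1

Compare the nullcline intercepts: K1/α12 = 207/0.519 = 399 < K2 = 524; K2/α21 = 524/0.435 = 1200 > K1 = 207.
Since the inequalities point opposite ways, species 2 can invade but species 1 cannot.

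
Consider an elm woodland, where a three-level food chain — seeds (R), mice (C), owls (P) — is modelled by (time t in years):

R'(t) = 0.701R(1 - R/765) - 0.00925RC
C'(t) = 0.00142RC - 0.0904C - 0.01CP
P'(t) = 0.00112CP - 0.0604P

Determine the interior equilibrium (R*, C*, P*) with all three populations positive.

R* ≈ 221, C* ≈ 53.9, P* ≈ 22.3

From dP/dt = 0: 0.00112C* = 0.0604, so C* = 53.9.
From dR/dt = 0: 0.701(1 - R*/765) = 0.00925·53.9, giving R* = 765·(1 - 0.712) = 221.
From dC/dt = 0: 0.00142·221 - 0.0904 = 0.01P*, so P* = 0.223/0.01 = 22.3.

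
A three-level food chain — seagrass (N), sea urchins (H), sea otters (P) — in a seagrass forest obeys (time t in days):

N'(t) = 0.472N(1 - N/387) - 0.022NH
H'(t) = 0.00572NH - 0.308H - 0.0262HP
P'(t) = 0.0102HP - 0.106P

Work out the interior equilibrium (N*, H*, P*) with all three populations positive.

N* ≈ 200, H* ≈ 10.4, P* ≈ 31.8

From dP/dt = 0: 0.0102H* = 0.106, so H* = 10.4.
From dN/dt = 0: 0.472(1 - N*/387) = 0.022·10.4, giving N* = 387·(1 - 0.484) = 200.
From dH/dt = 0: 0.00572·200 - 0.308 = 0.0262P*, so P* = 0.833/0.0262 = 31.8.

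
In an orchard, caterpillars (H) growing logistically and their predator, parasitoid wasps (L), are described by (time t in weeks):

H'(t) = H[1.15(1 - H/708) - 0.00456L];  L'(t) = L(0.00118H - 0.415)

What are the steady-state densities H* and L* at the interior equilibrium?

From dL/dt = 0 with L > 0: 0.00118H* = 0.415, so H* = 352.
Substitute into dH/dt = 0: 1.15(1 - 352/708) = 0.00456L*.
The bracket is 0.503, giving L* = 0.579/0.00456 = 127.

H* ≈ 352, L* ≈ 127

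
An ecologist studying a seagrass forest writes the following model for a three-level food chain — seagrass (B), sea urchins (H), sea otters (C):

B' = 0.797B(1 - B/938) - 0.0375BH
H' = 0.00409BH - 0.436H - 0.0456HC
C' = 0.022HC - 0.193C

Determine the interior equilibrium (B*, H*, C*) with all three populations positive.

From dC/dt = 0: 0.022H* = 0.193, so H* = 8.77.
From dB/dt = 0: 0.797(1 - B*/938) = 0.0375·8.77, giving B* = 938·(1 - 0.413) = 551.
From dH/dt = 0: 0.00409·551 - 0.436 = 0.0456C*, so C* = 1.82/0.0456 = 39.8.

B* ≈ 551, H* ≈ 8.77, C* ≈ 39.8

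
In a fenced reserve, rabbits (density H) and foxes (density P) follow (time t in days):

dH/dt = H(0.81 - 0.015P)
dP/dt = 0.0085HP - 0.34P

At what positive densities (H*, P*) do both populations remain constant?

Set dP/dt = 0 with P > 0: 0.0085H - 0.34 = 0, so H* = 0.34/0.0085 = 40.
Set dH/dt = 0 with H > 0: 0.81 - 0.015P = 0, so P* = 0.81/0.015 = 54.

H* ≈ 40, P* ≈ 54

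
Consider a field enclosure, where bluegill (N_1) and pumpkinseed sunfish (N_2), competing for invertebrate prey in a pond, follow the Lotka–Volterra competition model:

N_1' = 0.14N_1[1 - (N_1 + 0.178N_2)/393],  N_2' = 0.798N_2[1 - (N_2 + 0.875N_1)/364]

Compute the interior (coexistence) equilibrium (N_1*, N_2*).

Setting both brackets to zero gives the nullclines N_1 + 0.178N_2 = 393 and 0.875N_1 + N_2 = 364.
Substituting N_2 = 364 - 0.875N_1 into the first: N_1(1 - 0.178·0.875) = 393 - 0.178·364.
So N_1* = 328/0.844 = 389, and then N_2* = 364 - 0.875·389 = 23.8.

N_1* ≈ 389, N_2* ≈ 23.8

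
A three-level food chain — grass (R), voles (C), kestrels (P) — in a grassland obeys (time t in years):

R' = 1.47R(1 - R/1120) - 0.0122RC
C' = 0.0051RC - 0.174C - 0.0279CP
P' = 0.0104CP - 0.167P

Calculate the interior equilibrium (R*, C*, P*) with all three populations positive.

R* ≈ 971, C* ≈ 16.1, P* ≈ 171

From dP/dt = 0: 0.0104C* = 0.167, so C* = 16.1.
From dR/dt = 0: 1.47(1 - R*/1120) = 0.0122·16.1, giving R* = 1120·(1 - 0.133) = 971.
From dC/dt = 0: 0.0051·971 - 0.174 = 0.0279P*, so P* = 4.78/0.0279 = 171.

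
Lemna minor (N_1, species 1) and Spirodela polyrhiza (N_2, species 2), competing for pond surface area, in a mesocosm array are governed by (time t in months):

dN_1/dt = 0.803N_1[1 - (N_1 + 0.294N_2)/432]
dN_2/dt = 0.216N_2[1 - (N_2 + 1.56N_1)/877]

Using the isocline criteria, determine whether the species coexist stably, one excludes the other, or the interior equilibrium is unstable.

stable coexistence

Compare the nullcline intercepts: K1/α12 = 432/0.294 = 1470 > K2 = 877; K2/α21 = 877/1.56 = 562 > K1 = 432.
Since both inequalities hold, each species can invade when rare, so the interior equilibrium is stable.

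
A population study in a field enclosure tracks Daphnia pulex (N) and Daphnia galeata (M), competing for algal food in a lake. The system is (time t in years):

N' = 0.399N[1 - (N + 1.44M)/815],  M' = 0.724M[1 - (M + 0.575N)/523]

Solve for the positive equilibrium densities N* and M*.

N* ≈ 360, M* ≈ 316

Setting both brackets to zero gives the nullclines N + 1.44M = 815 and 0.575N + M = 523.
Substituting M = 523 - 0.575N into the first: N(1 - 1.44·0.575) = 815 - 1.44·523.
So N* = 61.9/0.172 = 360, and then M* = 523 - 0.575·360 = 316.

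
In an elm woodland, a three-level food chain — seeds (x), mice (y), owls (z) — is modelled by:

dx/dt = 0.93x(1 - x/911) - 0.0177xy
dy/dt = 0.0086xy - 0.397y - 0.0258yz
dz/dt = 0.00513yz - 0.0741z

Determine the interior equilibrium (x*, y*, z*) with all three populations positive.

x* ≈ 661, y* ≈ 14.4, z* ≈ 205

From dz/dt = 0: 0.00513y* = 0.0741, so y* = 14.4.
From dx/dt = 0: 0.93(1 - x*/911) = 0.0177·14.4, giving x* = 911·(1 - 0.275) = 661.
From dy/dt = 0: 0.0086·661 - 0.397 = 0.0258z*, so z* = 5.28/0.0258 = 205.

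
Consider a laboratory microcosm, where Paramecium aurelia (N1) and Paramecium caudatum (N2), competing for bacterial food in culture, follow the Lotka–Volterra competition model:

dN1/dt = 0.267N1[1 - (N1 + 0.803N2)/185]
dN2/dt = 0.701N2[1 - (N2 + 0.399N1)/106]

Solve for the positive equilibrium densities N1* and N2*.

Setting both brackets to zero gives the nullclines N1 + 0.803N2 = 185 and 0.399N1 + N2 = 106.
Substituting N2 = 106 - 0.399N1 into the first: N1(1 - 0.803·0.399) = 185 - 0.803·106.
So N1* = 99.9/0.68 = 147, and then N2* = 106 - 0.399·147 = 47.4.

N1* ≈ 147, N2* ≈ 47.4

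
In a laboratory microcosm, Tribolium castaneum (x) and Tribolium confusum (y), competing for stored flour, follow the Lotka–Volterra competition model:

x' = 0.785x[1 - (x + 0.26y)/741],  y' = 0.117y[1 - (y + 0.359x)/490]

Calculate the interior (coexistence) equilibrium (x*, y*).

Setting both brackets to zero gives the nullclines x + 0.26y = 741 and 0.359x + y = 490.
Substituting y = 490 - 0.359x into the first: x(1 - 0.26·0.359) = 741 - 0.26·490.
So x* = 614/0.907 = 677, and then y* = 490 - 0.359·677 = 247.

x* ≈ 677, y* ≈ 247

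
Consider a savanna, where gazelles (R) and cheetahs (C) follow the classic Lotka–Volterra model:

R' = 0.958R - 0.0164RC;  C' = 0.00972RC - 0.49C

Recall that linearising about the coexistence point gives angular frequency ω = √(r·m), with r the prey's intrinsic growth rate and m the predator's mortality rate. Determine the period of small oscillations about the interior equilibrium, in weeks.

T ≈ 9.17 weeks

Here r = 0.958 and m = 0.49, so r·m = 0.469.
ω = √0.469 = 0.685 per week, hence T = 2π/ω ≈ 9.17 weeks.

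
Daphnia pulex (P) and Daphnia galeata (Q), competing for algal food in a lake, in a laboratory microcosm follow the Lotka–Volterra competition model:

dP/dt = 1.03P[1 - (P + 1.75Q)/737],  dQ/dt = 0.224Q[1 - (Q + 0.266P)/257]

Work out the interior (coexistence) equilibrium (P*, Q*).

Setting both brackets to zero gives the nullclines P + 1.75Q = 737 and 0.266P + Q = 257.
Substituting Q = 257 - 0.266P into the first: P(1 - 1.75·0.266) = 737 - 1.75·257.
So P* = 287/0.534 = 537, and then Q* = 257 - 0.266·537 = 114.

P* ≈ 537, Q* ≈ 114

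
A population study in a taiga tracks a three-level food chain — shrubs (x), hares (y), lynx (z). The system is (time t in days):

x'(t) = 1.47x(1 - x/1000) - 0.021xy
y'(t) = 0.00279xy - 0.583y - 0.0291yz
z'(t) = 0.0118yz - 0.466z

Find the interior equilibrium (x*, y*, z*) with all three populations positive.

From dz/dt = 0: 0.0118y* = 0.466, so y* = 39.5.
From dx/dt = 0: 1.47(1 - x*/1000) = 0.021·39.5, giving x* = 1000·(1 - 0.564) = 436.
From dy/dt = 0: 0.00279·436 - 0.583 = 0.0291z*, so z* = 0.633/0.0291 = 21.8.

x* ≈ 436, y* ≈ 39.5, z* ≈ 21.8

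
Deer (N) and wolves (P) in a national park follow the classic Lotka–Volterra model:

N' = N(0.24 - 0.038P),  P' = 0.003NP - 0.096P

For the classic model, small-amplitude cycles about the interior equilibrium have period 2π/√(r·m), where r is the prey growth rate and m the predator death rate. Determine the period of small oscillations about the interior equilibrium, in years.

T ≈ 41.4 years

Here r = 0.24 and m = 0.096, so r·m = 0.023.
ω = √0.023 = 0.152 per year, hence T = 2π/ω ≈ 41.4 years.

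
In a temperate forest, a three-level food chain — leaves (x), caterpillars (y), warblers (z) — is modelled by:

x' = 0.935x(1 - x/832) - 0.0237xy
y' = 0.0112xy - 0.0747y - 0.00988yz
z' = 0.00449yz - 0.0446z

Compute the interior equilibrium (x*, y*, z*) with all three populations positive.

x* ≈ 623, y* ≈ 9.93, z* ≈ 698

From dz/dt = 0: 0.00449y* = 0.0446, so y* = 9.93.
From dx/dt = 0: 0.935(1 - x*/832) = 0.0237·9.93, giving x* = 832·(1 - 0.252) = 623.
From dy/dt = 0: 0.0112·623 - 0.0747 = 0.00988z*, so z* = 6.9/0.00988 = 698.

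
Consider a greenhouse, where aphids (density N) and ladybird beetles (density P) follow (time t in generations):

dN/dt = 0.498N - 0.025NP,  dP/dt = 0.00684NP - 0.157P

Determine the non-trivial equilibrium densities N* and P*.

Set dP/dt = 0 with P > 0: 0.00684N - 0.157 = 0, so N* = 0.157/0.00684 = 23.
Set dN/dt = 0 with N > 0: 0.498 - 0.025P = 0, so P* = 0.498/0.025 = 19.9.

N* ≈ 23, P* ≈ 19.9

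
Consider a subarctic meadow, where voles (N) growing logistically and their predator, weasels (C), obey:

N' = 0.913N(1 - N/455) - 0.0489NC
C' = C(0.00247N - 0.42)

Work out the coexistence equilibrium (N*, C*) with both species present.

From dC/dt = 0 with C > 0: 0.00247N* = 0.42, so N* = 170.
Substitute into dN/dt = 0: 0.913(1 - 170/455) = 0.0489C*.
The bracket is 0.626, giving C* = 0.572/0.0489 = 11.7.

N* ≈ 170, C* ≈ 11.7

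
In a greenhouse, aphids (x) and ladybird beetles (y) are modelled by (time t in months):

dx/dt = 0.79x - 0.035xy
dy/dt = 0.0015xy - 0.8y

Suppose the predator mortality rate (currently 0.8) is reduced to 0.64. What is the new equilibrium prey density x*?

x* ≈ 427

At the interior fixed point, setting dy/dt = 0 with y > 0 fixes x* = (predator death rate)/(xy coefficient) — independent of the other coefficients.
With the change, x* = 0.64/0.0015 = 427; it falls from 533.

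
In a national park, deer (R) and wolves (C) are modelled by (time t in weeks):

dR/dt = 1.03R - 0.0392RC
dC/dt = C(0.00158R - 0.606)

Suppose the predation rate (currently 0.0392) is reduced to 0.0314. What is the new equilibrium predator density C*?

C* ≈ 32.8

At the interior fixed point, setting dR/dt = 0 with R > 0 fixes C* = (prey growth rate)/(RC coefficient) — independent of the other coefficients.
With the change, C* = 1.03/0.0314 = 32.8; it rises from 26.3.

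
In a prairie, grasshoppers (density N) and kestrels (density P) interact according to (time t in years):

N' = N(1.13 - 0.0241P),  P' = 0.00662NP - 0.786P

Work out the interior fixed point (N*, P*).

Set dP/dt = 0 with P > 0: 0.00662N - 0.786 = 0, so N* = 0.786/0.00662 = 119.
Set dN/dt = 0 with N > 0: 1.13 - 0.0241P = 0, so P* = 1.13/0.0241 = 46.9.

N* ≈ 119, P* ≈ 46.9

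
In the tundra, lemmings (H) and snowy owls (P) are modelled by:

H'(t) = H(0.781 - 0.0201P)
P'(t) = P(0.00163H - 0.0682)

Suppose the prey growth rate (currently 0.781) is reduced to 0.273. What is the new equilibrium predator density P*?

At the interior fixed point, setting dH/dt = 0 with H > 0 fixes P* = (prey growth rate)/(HP coefficient) — independent of the other coefficients.
With the change, P* = 0.273/0.0201 = 13.6; it falls from 38.9.

P* ≈ 13.6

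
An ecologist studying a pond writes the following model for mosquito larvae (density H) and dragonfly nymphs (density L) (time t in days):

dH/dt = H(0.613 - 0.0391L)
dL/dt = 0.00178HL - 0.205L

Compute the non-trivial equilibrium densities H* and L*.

H* ≈ 115, L* ≈ 15.7

Set dL/dt = 0 with L > 0: 0.00178H - 0.205 = 0, so H* = 0.205/0.00178 = 115.
Set dH/dt = 0 with H > 0: 0.613 - 0.0391L = 0, so L* = 0.613/0.0391 = 15.7.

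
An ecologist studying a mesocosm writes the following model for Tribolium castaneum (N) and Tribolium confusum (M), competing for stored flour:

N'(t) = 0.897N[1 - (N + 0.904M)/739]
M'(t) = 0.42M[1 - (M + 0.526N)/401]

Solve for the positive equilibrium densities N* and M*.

N* ≈ 718, M* ≈ 23.4

Setting both brackets to zero gives the nullclines N + 0.904M = 739 and 0.526N + M = 401.
Substituting M = 401 - 0.526N into the first: N(1 - 0.904·0.526) = 739 - 0.904·401.
So N* = 376/0.524 = 718, and then M* = 401 - 0.526·718 = 23.4.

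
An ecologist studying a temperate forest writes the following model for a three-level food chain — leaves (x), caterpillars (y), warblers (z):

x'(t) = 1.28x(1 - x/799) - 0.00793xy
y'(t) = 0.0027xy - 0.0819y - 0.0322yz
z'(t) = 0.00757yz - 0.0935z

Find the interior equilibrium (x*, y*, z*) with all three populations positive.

From dz/dt = 0: 0.00757y* = 0.0935, so y* = 12.4.
From dx/dt = 0: 1.28(1 - x*/799) = 0.00793·12.4, giving x* = 799·(1 - 0.0765) = 738.
From dy/dt = 0: 0.0027·738 - 0.0819 = 0.0322z*, so z* = 1.91/0.0322 = 59.3.

x* ≈ 738, y* ≈ 12.4, z* ≈ 59.3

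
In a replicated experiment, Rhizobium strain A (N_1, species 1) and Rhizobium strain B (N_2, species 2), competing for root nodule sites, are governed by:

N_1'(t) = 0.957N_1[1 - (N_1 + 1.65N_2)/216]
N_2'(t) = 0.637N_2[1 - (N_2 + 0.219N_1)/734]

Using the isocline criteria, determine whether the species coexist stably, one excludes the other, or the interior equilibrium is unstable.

Compare the nullcline intercepts: K1/α12 = 216/1.65 = 131 < K2 = 734; K2/α21 = 734/0.219 = 3350 > K1 = 216.
Since the inequalities point opposite ways, species 2 can invade but species 1 cannot.

species 2 excludes species 1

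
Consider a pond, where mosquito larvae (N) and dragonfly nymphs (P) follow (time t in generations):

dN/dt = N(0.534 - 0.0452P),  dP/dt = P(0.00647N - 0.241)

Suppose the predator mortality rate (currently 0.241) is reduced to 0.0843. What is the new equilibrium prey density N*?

N* ≈ 13

At the interior fixed point, setting dP/dt = 0 with P > 0 fixes N* = (predator death rate)/(NP coefficient) — independent of the other coefficients.
With the change, N* = 0.0843/0.00647 = 13; it falls from 37.2.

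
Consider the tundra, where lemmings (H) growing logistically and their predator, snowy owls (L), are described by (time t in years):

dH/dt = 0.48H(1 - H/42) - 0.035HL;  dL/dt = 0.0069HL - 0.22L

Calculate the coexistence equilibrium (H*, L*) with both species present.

H* ≈ 31.9, L* ≈ 3.3

From dL/dt = 0 with L > 0: 0.0069H* = 0.22, so H* = 31.9.
Substitute into dH/dt = 0: 0.48(1 - 31.9/42) = 0.035L*.
The bracket is 0.241, giving L* = 0.116/0.035 = 3.3.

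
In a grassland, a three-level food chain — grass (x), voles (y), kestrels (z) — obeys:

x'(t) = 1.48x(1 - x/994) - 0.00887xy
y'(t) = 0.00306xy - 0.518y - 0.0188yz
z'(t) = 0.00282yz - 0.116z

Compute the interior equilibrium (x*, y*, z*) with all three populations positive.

x* ≈ 749, y* ≈ 41.1, z* ≈ 94.4

From dz/dt = 0: 0.00282y* = 0.116, so y* = 41.1.
From dx/dt = 0: 1.48(1 - x*/994) = 0.00887·41.1, giving x* = 994·(1 - 0.247) = 749.
From dy/dt = 0: 0.00306·749 - 0.518 = 0.0188z*, so z* = 1.77/0.0188 = 94.4.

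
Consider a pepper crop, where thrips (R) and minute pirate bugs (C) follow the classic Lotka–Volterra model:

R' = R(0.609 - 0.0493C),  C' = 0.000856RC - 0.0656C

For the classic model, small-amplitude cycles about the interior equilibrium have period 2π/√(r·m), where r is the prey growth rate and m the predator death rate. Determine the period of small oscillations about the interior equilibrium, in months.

Here r = 0.609 and m = 0.0656, so r·m = 0.04.
ω = √0.04 = 0.2 per month, hence T = 2π/ω ≈ 31.4 months.

T ≈ 31.4 months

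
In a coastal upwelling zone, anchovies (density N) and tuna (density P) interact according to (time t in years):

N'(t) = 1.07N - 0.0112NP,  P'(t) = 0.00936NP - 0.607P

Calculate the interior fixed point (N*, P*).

Set dP/dt = 0 with P > 0: 0.00936N - 0.607 = 0, so N* = 0.607/0.00936 = 64.9.
Set dN/dt = 0 with N > 0: 1.07 - 0.0112P = 0, so P* = 1.07/0.0112 = 95.5.

N* ≈ 64.9, P* ≈ 95.5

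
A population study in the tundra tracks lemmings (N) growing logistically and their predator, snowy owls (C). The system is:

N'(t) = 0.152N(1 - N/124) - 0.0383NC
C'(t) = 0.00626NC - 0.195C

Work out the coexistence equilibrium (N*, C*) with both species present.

N* ≈ 31.2, C* ≈ 2.97

From dC/dt = 0 with C > 0: 0.00626N* = 0.195, so N* = 31.2.
Substitute into dN/dt = 0: 0.152(1 - 31.2/124) = 0.0383C*.
The bracket is 0.749, giving C* = 0.114/0.0383 = 2.97.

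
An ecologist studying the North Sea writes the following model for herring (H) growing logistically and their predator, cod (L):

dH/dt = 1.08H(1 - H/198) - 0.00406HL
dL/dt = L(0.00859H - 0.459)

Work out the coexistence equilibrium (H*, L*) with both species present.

H* ≈ 53.4, L* ≈ 194

From dL/dt = 0 with L > 0: 0.00859H* = 0.459, so H* = 53.4.
Substitute into dH/dt = 0: 1.08(1 - 53.4/198) = 0.00406L*.
The bracket is 0.73, giving L* = 0.789/0.00406 = 194.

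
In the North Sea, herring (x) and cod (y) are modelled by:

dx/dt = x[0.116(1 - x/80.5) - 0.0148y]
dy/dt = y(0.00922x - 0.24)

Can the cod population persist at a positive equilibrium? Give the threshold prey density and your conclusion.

Threshold x = 26; K > 26, so yes, the predator persists.

The predator equation gives dy/dt > 0 only when x > 0.24/0.00922 = 26.
Without the predator, x → K = 80.5. Since 80.5 > 26, the predator can invade and persist.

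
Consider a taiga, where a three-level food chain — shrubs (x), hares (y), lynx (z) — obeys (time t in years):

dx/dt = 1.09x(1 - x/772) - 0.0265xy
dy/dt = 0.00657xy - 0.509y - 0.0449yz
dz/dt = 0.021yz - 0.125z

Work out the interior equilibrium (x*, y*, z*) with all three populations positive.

From dz/dt = 0: 0.021y* = 0.125, so y* = 5.95.
From dx/dt = 0: 1.09(1 - x*/772) = 0.0265·5.95, giving x* = 772·(1 - 0.145) = 660.
From dy/dt = 0: 0.00657·660 - 0.509 = 0.0449z*, so z* = 3.83/0.0449 = 85.3.

x* ≈ 660, y* ≈ 5.95, z* ≈ 85.3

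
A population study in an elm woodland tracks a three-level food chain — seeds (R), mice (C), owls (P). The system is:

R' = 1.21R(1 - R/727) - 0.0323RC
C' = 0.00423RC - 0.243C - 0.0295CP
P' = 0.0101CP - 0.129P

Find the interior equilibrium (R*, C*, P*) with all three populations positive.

R* ≈ 479, C* ≈ 12.8, P* ≈ 60.5

From dP/dt = 0: 0.0101C* = 0.129, so C* = 12.8.
From dR/dt = 0: 1.21(1 - R*/727) = 0.0323·12.8, giving R* = 727·(1 - 0.341) = 479.
From dC/dt = 0: 0.00423·479 - 0.243 = 0.0295P*, so P* = 1.78/0.0295 = 60.5.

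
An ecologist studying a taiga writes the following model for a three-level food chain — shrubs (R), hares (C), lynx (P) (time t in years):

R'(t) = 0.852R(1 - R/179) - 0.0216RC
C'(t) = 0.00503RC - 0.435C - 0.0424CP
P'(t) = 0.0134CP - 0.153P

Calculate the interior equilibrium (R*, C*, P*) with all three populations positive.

From dP/dt = 0: 0.0134C* = 0.153, so C* = 11.4.
From dR/dt = 0: 0.852(1 - R*/179) = 0.0216·11.4, giving R* = 179·(1 - 0.289) = 127.
From dC/dt = 0: 0.00503·127 - 0.435 = 0.0424P*, so P* = 0.205/0.0424 = 4.83.

R* ≈ 127, C* ≈ 11.4, P* ≈ 4.83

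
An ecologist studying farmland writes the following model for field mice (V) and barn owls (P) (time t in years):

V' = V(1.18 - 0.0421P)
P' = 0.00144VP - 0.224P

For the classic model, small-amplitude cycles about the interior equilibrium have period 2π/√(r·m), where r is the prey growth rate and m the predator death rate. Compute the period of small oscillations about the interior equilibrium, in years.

T ≈ 12.2 years

Here r = 1.18 and m = 0.224, so r·m = 0.264.
ω = √0.264 = 0.514 per year, hence T = 2π/ω ≈ 12.2 years.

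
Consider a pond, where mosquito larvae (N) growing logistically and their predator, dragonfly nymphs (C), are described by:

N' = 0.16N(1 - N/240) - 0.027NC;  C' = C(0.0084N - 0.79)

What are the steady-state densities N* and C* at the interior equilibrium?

From dC/dt = 0 with C > 0: 0.0084N* = 0.79, so N* = 94.
Substitute into dN/dt = 0: 0.16(1 - 94/240) = 0.027C*.
The bracket is 0.608, giving C* = 0.0973/0.027 = 3.6.

N* ≈ 94, C* ≈ 3.6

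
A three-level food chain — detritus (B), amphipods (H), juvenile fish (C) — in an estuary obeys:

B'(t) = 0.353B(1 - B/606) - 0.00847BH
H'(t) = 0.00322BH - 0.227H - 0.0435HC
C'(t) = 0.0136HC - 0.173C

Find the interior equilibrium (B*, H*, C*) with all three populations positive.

From dC/dt = 0: 0.0136H* = 0.173, so H* = 12.7.
From dB/dt = 0: 0.353(1 - B*/606) = 0.00847·12.7, giving B* = 606·(1 - 0.305) = 421.
From dH/dt = 0: 0.00322·421 - 0.227 = 0.0435C*, so C* = 1.13/0.0435 = 25.9.

B* ≈ 421, H* ≈ 12.7, C* ≈ 25.9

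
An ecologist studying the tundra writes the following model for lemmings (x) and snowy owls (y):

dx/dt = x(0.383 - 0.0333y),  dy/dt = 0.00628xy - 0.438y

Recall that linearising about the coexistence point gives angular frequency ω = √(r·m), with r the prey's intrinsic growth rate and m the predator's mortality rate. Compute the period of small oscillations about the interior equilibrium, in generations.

Here r = 0.383 and m = 0.438, so r·m = 0.168.
ω = √0.168 = 0.41 per generation, hence T = 2π/ω ≈ 15.3 generations.

T ≈ 15.3 generations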